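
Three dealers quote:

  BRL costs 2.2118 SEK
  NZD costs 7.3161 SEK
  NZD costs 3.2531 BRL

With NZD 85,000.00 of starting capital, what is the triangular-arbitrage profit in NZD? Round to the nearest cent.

Profit: NZD 1,428.16

Profitable loop is NZD → SEK → BRL → NZD:
NZD 85,000.00 × 7.3161 = SEK 621,868.50
SEK 621,868.50 ÷ 2.2118 = BRL 281,159.46
BRL 281,159.46 ÷ 3.2531 = NZD 86,428.16
Profit = NZD 86,428.16 − NZD 85,000.00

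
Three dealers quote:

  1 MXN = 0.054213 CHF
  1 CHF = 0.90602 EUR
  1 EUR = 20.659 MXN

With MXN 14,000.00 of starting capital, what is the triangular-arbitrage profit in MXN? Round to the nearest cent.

Profitable loop is MXN → CHF → EUR → MXN:
MXN 14,000.00 × 0.054213 = CHF 758.98
CHF 758.98 × 0.90602 = EUR 687.65
EUR 687.65 × 20.659 = MXN 14,206.22
Profit = MXN 14,206.22 − MXN 14,000.00

Profit: MXN 206.22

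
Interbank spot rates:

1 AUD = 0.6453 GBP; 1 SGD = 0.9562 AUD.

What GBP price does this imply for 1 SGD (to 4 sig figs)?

1 SGD × 0.9562 = 0.9562 AUD
0.9562 AUD × 0.6453 = 0.617036 GBP

SGD/GBP = 0.6170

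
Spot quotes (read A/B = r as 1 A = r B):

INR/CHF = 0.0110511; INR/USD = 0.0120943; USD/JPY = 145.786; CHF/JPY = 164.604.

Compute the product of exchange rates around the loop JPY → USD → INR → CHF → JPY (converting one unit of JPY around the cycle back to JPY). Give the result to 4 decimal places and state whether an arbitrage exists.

1.0317 (arbitrage exists)

Around JPY → USD → INR → CHF → JPY: 1 ÷ 145.786 ÷ 0.0120943 × 0.0110511 × 164.604 = 1.031690
Product > 1; profitable direction is JPY → USD → INR → CHF → JPY.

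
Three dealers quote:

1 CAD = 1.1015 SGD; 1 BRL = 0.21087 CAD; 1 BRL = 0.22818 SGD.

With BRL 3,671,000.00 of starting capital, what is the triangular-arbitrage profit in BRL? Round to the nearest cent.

Profitable loop is BRL → CAD → SGD → BRL:
BRL 3,671,000.00 × 0.21087 = CAD 774,103.77
CAD 774,103.77 × 1.1015 = SGD 852,675.30
SGD 852,675.30 ÷ 0.22818 = BRL 3,736,853.81
Profit = BRL 3,736,853.81 − BRL 3,671,000.00

Profit: BRL 65,853.81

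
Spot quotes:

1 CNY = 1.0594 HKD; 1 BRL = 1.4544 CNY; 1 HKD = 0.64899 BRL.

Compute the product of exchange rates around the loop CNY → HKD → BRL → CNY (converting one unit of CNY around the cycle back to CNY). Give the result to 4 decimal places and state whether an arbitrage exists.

1.0000 (no arbitrage)

Around CNY → HKD → BRL → CNY: 1 × 1.0594 × 0.64899 × 1.4544 = 0.999958
Product ≈ 1 (deviation 0.004%, within rounding noise).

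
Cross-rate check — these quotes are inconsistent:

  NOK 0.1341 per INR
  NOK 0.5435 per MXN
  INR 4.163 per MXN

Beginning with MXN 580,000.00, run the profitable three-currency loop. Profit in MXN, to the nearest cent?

Profit: MXN 15,749.43

Profitable loop is MXN → INR → NOK → MXN:
MXN 580,000.00 × 4.163 = INR 2,414,540.00
INR 2,414,540.00 × 0.1341 = NOK 323,789.81
NOK 323,789.81 ÷ 0.5435 = MXN 595,749.43
Profit = MXN 595,749.43 − MXN 580,000.00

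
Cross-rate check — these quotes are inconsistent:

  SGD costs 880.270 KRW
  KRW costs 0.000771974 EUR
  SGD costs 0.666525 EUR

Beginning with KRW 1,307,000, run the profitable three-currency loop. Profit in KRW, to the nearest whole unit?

Profit: KRW 25,532

Profitable loop is KRW → EUR → SGD → KRW:
KRW 1,307,000 × 0.000771974 = EUR 1,008.97
EUR 1,008.97 ÷ 0.666525 = SGD 1,513.78
SGD 1,513.78 × 880.270 = KRW 1,332,532
Profit = KRW 1,332,532 − KRW 1,307,000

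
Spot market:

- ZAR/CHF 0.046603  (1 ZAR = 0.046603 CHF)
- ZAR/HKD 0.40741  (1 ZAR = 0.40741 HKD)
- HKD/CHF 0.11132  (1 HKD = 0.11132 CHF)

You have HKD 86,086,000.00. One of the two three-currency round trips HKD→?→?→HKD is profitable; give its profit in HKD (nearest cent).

Profit: HKD 2,372,897.25

Profitable loop is HKD → ZAR → CHF → HKD:
HKD 86,086,000.00 ÷ 0.40741 = ZAR 211,300,655.36
ZAR 211,300,655.36 × 0.046603 = CHF 9,847,244.44
CHF 9,847,244.44 ÷ 0.11132 = HKD 88,458,897.25
Profit = HKD 88,458,897.25 − HKD 86,086,000.00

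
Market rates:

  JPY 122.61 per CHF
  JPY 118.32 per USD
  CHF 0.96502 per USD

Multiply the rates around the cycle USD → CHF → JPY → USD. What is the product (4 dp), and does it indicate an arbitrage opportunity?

Around USD → CHF → JPY → USD: 1 × 0.96502 × 122.61 ÷ 118.32 = 1.000009
Product ≈ 1 (deviation 0.001%, within rounding noise).

1.0000 (no arbitrage)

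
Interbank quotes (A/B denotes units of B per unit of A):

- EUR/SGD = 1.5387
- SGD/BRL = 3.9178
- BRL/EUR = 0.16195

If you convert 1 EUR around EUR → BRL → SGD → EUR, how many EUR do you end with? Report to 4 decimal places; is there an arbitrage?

Around EUR → BRL → SGD → EUR: 1 ÷ 0.16195 ÷ 3.9178 ÷ 1.5387 = 1.024290
Product > 1; profitable direction is EUR → BRL → SGD → EUR.

1.0243 (arbitrage exists)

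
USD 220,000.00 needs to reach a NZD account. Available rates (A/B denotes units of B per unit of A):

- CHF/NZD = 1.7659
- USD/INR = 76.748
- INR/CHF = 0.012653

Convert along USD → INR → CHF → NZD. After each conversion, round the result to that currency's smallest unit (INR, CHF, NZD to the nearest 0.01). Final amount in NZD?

NZD 377,267.48

USD 220,000.00 × 76.748 = INR 16,884,560.00
INR 16,884,560.00 × 0.012653 = CHF 213,640.34
CHF 213,640.34 × 1.7659 = NZD 377,267.48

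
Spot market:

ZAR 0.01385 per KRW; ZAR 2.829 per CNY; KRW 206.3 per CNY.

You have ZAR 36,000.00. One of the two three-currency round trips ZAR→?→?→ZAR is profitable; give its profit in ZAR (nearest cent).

Profitable loop is ZAR → CNY → KRW → ZAR:
ZAR 36,000.00 ÷ 2.829 = CNY 12,725.34
CNY 12,725.34 × 206.3 = KRW 2,625,239
KRW 2,625,239 × 0.01385 = ZAR 36,359.55
Profit = ZAR 36,359.55 − ZAR 36,000.00

Profit: ZAR 359.55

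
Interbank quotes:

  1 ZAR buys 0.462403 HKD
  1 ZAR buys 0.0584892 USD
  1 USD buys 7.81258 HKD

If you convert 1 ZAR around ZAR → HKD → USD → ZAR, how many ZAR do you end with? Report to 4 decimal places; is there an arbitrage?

1.0119 (arbitrage exists)

Around ZAR → HKD → USD → ZAR: 1 × 0.462403 ÷ 7.81258 ÷ 0.0584892 = 1.011930
Product > 1; profitable direction is ZAR → HKD → USD → ZAR.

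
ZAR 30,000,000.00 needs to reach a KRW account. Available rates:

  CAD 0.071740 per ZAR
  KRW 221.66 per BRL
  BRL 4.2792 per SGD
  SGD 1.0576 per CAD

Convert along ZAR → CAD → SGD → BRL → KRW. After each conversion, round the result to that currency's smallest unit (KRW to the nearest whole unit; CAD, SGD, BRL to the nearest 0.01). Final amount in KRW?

ZAR 30,000,000.00 × 0.071740 = CAD 2,152,200.00
CAD 2,152,200.00 × 1.0576 = SGD 2,276,166.72
SGD 2,276,166.72 × 4.2792 = BRL 9,740,172.63
BRL 9,740,172.63 × 221.66 = KRW 2,159,006,665

KRW 2,159,006,665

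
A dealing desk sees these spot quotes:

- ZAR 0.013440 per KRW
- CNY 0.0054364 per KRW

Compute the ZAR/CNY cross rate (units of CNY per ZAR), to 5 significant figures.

1 ZAR ÷ 0.013440 = 74.4048 KRW
74.4048 KRW × 0.0054364 = 0.404494 CNY

ZAR/CNY = 0.40449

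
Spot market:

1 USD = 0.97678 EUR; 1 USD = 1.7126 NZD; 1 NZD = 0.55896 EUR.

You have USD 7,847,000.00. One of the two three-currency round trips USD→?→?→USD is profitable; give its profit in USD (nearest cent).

Profitable loop is USD → EUR → NZD → USD:
USD 7,847,000.00 × 0.97678 = EUR 7,664,792.66
EUR 7,664,792.66 ÷ 0.55896 = NZD 13,712,596.00
NZD 13,712,596.00 ÷ 1.7126 = USD 8,006,887.77
Profit = USD 8,006,887.77 − USD 7,847,000.00

Profit: USD 159,887.77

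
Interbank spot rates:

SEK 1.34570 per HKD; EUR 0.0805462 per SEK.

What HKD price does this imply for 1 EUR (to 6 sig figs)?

1 EUR ÷ 0.0805462 = 12.4152 SEK
12.4152 SEK ÷ 1.34570 = 9.22586 HKD

EUR/HKD = 9.22586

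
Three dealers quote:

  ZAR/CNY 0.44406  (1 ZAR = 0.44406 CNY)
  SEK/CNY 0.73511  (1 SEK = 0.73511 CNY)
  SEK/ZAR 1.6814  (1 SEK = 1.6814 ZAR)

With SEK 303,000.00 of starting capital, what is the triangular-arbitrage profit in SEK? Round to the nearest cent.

Profitable loop is SEK → ZAR → CNY → SEK:
SEK 303,000.00 × 1.6814 = ZAR 509,464.20
ZAR 509,464.20 × 0.44406 = CNY 226,232.67
CNY 226,232.67 ÷ 0.73511 = SEK 307,753.50
Profit = SEK 307,753.50 − SEK 303,000.00

Profit: SEK 4,753.50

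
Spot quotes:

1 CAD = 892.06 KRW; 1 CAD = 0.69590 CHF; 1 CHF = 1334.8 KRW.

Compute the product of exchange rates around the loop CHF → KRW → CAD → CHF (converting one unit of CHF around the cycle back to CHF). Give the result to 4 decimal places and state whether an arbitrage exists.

Around CHF → KRW → CAD → CHF: 1 × 1334.8 ÷ 892.06 × 0.69590 = 1.041283
Product > 1; profitable direction is CHF → KRW → CAD → CHF.

1.0413 (arbitrage exists)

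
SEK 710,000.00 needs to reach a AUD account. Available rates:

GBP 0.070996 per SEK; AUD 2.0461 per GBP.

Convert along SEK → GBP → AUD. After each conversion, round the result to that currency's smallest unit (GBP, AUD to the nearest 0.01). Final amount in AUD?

SEK 710,000.00 × 0.070996 = GBP 50,407.16
GBP 50,407.16 × 2.0461 = AUD 103,138.09

AUD 103,138.09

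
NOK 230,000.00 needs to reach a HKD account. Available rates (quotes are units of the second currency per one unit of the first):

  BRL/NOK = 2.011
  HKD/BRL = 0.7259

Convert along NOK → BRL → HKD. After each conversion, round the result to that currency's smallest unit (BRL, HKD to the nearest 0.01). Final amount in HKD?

NOK 230,000.00 ÷ 2.011 = BRL 114,370.96
BRL 114,370.96 ÷ 0.7259 = HKD 157,557.46

HKD 157,557.46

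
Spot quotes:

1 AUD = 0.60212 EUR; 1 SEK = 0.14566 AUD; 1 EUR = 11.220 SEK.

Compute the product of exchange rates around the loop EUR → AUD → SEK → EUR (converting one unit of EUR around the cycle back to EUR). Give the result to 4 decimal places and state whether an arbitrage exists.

Around EUR → AUD → SEK → EUR: 1 ÷ 0.60212 ÷ 0.14566 ÷ 11.220 = 1.016211
Product > 1; profitable direction is EUR → AUD → SEK → EUR.

1.0162 (arbitrage exists)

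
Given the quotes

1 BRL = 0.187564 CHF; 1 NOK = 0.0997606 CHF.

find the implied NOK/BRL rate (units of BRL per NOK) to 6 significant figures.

1 NOK × 0.0997606 = 0.0997606 CHF
0.0997606 CHF ÷ 0.187564 = 0.531875 BRL

NOK/BRL = 0.531875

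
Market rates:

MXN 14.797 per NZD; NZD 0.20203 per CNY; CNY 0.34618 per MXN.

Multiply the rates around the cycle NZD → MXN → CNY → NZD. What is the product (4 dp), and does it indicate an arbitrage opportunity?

1.0349 (arbitrage exists)

Around NZD → MXN → CNY → NZD: 1 × 14.797 × 0.34618 × 0.20203 = 1.034884
Product > 1; profitable direction is NZD → MXN → CNY → NZD.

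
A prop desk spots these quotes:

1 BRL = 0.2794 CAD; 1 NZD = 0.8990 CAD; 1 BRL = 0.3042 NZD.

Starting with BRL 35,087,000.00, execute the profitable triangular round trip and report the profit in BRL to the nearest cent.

Profitable loop is BRL → CAD → NZD → BRL:
BRL 35,087,000.00 × 0.2794 = CAD 9,803,307.80
CAD 9,803,307.80 ÷ 0.8990 = NZD 10,904,680.53
NZD 10,904,680.53 ÷ 0.3042 = BRL 35,847,076.05
Profit = BRL 35,847,076.05 − BRL 35,087,000.00

Profit: BRL 760,076.05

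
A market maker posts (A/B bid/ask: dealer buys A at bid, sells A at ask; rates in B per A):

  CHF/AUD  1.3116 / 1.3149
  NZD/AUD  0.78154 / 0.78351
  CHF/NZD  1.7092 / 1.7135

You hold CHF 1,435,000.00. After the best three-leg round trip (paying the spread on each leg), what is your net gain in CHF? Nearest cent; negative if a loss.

Net profit: CHF 22,817.87

Best loop CHF → NZD → AUD → CHF:
CHF 1,435,000.00 × 1.7092 (sell CHF at bid) = NZD 2,452,702.00
NZD 2,452,702.00 × 0.78154 (sell NZD at bid) = AUD 1,916,884.72
AUD 1,916,884.72 ÷ 1.3149 (buy CHF at ask) = CHF 1,457,817.87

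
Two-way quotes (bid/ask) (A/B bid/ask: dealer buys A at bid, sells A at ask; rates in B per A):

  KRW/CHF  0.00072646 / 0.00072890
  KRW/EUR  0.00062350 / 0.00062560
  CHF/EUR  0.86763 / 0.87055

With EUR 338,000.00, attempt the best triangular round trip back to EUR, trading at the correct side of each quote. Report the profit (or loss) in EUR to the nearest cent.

Best loop EUR → KRW → CHF → EUR:
EUR 338,000.00 ÷ 0.00062560 (buy KRW at ask) = KRW 540,281,330
KRW 540,281,330 × 0.00072646 (sell KRW at bid) = CHF 392,492.77
CHF 392,492.77 × 0.86763 (sell CHF at bid) = EUR 340,538.51

Net profit: EUR 2,538.51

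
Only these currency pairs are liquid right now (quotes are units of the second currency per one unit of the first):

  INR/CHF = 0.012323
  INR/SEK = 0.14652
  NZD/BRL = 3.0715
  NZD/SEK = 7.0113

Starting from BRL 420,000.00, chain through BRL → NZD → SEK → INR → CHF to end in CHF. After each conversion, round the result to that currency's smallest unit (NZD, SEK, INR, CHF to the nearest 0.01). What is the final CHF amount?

BRL 420,000.00 ÷ 3.0715 = NZD 136,741.01
NZD 136,741.01 × 7.0113 = SEK 958,732.24
SEK 958,732.24 ÷ 0.14652 = INR 6,543,354.08
INR 6,543,354.08 × 0.012323 = CHF 80,633.75

CHF 80,633.75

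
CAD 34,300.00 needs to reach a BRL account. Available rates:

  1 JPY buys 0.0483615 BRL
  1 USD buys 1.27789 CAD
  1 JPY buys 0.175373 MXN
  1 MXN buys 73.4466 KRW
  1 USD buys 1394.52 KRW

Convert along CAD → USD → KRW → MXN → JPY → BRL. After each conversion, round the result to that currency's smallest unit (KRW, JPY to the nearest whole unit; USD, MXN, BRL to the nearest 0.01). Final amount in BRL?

BRL 140,537.02

CAD 34,300.00 ÷ 1.27789 = USD 26,841.12
USD 26,841.12 × 1394.52 = KRW 37,430,479
KRW 37,430,479 ÷ 73.4466 = MXN 509,628.48
MXN 509,628.48 ÷ 0.175373 = JPY 2,905,969
JPY 2,905,969 × 0.0483615 = BRL 140,537.02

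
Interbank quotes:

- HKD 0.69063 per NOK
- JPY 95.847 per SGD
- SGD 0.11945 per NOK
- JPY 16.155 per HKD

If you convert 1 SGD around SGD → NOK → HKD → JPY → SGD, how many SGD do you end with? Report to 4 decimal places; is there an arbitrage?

0.9745 (arbitrage exists)

Around SGD → NOK → HKD → JPY → SGD: 1 ÷ 0.11945 × 0.69063 × 16.155 ÷ 95.847 = 0.974513
Product < 1; profitable direction is SGD → JPY → HKD → NOK → SGD.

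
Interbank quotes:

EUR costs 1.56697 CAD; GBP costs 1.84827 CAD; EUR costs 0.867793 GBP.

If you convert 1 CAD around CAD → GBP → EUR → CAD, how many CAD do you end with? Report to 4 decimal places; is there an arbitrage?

0.9770 (arbitrage exists)

Around CAD → GBP → EUR → CAD: 1 ÷ 1.84827 ÷ 0.867793 × 1.56697 = 0.976965
Product < 1; profitable direction is CAD → EUR → GBP → CAD.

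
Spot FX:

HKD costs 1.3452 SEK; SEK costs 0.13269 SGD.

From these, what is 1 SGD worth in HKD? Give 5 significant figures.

1 SGD ÷ 0.13269 = 7.53636 SEK
7.53636 SEK ÷ 1.3452 = 5.60241 HKD

SGD/HKD = 5.6024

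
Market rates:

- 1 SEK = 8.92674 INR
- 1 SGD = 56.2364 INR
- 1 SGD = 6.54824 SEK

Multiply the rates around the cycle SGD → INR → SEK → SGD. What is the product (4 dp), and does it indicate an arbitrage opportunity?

Around SGD → INR → SEK → SGD: 1 × 56.2364 ÷ 8.92674 ÷ 6.54824 = 0.962055
Product < 1; profitable direction is SGD → SEK → INR → SGD.

0.9621 (arbitrage exists)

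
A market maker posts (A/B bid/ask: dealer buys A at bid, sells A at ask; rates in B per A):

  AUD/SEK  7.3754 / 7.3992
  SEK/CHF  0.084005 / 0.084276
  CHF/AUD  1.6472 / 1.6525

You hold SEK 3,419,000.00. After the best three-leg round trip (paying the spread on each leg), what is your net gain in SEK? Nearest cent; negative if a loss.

Net profit: SEK 70,282.64

Best loop SEK → CHF → AUD → SEK:
SEK 3,419,000.00 × 0.084005 (sell SEK at bid) = CHF 287,213.09
CHF 287,213.09 × 1.6472 (sell CHF at bid) = AUD 473,097.41
AUD 473,097.41 × 7.3754 (sell AUD at bid) = SEK 3,489,282.64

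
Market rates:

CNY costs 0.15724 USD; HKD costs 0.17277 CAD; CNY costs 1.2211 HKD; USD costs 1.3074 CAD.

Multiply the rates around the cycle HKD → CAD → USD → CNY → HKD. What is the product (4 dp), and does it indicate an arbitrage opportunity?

1.0262 (arbitrage exists)

Around HKD → CAD → USD → CNY → HKD: 1 × 0.17277 ÷ 1.3074 ÷ 0.15724 × 1.2211 = 1.026238
Product > 1; profitable direction is HKD → CAD → USD → CNY → HKD.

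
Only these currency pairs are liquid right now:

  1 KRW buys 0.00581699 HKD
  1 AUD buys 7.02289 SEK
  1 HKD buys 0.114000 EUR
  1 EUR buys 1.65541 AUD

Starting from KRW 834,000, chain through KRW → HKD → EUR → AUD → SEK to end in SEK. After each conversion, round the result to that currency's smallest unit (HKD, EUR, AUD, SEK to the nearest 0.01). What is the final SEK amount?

SEK 6,429.74

KRW 834,000 × 0.00581699 = HKD 4,851.37
HKD 4,851.37 × 0.114000 = EUR 553.06
EUR 553.06 × 1.65541 = AUD 915.54
AUD 915.54 × 7.02289 = SEK 6,429.74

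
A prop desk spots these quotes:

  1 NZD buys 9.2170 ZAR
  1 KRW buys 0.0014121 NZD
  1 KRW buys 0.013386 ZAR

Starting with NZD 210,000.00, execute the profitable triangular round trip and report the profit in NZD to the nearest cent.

Profitable loop is NZD → KRW → ZAR → NZD:
NZD 210,000.00 ÷ 0.0014121 = KRW 148,714,680
KRW 148,714,680 × 0.013386 = ZAR 1,990,694.71
ZAR 1,990,694.71 ÷ 9.2170 = NZD 215,980.76
Profit = NZD 215,980.76 − NZD 210,000.00

Profit: NZD 5,980.76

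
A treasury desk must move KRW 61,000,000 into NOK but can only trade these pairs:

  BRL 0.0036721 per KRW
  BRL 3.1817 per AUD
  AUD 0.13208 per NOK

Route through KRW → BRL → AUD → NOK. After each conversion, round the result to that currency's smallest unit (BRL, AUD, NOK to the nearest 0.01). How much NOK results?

NOK 533,025.59

KRW 61,000,000 × 0.0036721 = BRL 223,998.10
BRL 223,998.10 ÷ 3.1817 = AUD 70,402.02
AUD 70,402.02 ÷ 0.13208 = NOK 533,025.59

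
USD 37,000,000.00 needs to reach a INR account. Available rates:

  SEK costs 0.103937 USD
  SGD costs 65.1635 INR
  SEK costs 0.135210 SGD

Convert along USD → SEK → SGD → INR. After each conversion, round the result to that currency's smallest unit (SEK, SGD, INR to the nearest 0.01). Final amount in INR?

INR 3,136,496,174.55

USD 37,000,000.00 ÷ 0.103937 = SEK 355,984,875.45
SEK 355,984,875.45 × 0.135210 = SGD 48,132,715.01
SGD 48,132,715.01 × 65.1635 = INR 3,136,496,174.55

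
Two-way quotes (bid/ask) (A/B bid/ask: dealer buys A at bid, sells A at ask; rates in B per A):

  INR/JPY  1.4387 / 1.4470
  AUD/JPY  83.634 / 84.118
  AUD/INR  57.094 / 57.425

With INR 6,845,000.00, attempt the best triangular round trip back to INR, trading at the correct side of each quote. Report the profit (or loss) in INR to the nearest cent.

Net profit: INR 44,485.43

Best loop INR → AUD → JPY → INR:
INR 6,845,000.00 ÷ 57.425 (buy AUD at ask) = AUD 119,198.96
AUD 119,198.96 × 83.634 (sell AUD at bid) = JPY 9,969,085
JPY 9,969,085 ÷ 1.4470 (buy INR at ask) = INR 6,889,485.43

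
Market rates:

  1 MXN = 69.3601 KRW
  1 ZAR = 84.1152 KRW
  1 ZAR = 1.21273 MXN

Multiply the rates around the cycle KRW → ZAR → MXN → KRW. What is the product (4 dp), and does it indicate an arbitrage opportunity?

Around KRW → ZAR → MXN → KRW: 1 ÷ 84.1152 × 1.21273 × 69.3601 = 0.999999
Product ≈ 1 (deviation 0.000%, within rounding noise).

1.0000 (no arbitrage)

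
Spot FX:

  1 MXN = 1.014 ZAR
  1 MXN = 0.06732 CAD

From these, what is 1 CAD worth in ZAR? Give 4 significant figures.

1 CAD ÷ 0.06732 = 14.8544 MXN
14.8544 MXN × 1.014 = 15.0624 ZAR

CAD/ZAR = 15.06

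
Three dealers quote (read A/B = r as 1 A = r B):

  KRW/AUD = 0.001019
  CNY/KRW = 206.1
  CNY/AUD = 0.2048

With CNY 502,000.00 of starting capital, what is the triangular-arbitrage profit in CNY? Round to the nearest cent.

Profitable loop is CNY → KRW → AUD → CNY:
CNY 502,000.00 × 206.1 = KRW 103,462,200
KRW 103,462,200 × 0.001019 = AUD 105,427.98
AUD 105,427.98 ÷ 0.2048 = CNY 514,785.07
Profit = CNY 514,785.07 − CNY 502,000.00

Profit: CNY 12,785.07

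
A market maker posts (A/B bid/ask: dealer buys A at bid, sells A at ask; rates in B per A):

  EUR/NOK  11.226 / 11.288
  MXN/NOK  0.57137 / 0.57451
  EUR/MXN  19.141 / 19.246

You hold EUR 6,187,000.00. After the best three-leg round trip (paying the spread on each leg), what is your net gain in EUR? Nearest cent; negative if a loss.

Net profit: EUR 94,553.75

Best loop EUR → NOK → MXN → EUR:
EUR 6,187,000.00 × 11.226 (sell EUR at bid) = NOK 69,455,262.00
NOK 69,455,262.00 ÷ 0.57451 (buy MXN at ask) = MXN 120,894,783.38
MXN 120,894,783.38 ÷ 19.246 (buy EUR at ask) = EUR 6,281,553.75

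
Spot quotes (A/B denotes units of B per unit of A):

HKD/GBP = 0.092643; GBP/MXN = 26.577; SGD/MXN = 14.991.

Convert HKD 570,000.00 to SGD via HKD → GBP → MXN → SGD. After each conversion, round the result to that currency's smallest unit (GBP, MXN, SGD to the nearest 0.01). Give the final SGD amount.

SGD 93,618.75

HKD 570,000.00 × 0.092643 = GBP 52,806.51
GBP 52,806.51 × 26.577 = MXN 1,403,438.62
MXN 1,403,438.62 ÷ 14.991 = SGD 93,618.75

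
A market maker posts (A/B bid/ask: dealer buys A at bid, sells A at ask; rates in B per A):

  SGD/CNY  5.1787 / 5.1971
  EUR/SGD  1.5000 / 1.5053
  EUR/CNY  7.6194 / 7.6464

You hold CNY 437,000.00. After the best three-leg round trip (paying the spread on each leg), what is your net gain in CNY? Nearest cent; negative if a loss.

Net profit: CNY 6,952.43

Best loop CNY → EUR → SGD → CNY:
CNY 437,000.00 ÷ 7.6464 (buy EUR at ask) = EUR 57,151.08
EUR 57,151.08 × 1.5000 (sell EUR at bid) = SGD 85,726.62
SGD 85,726.62 × 5.1787 (sell SGD at bid) = CNY 443,952.43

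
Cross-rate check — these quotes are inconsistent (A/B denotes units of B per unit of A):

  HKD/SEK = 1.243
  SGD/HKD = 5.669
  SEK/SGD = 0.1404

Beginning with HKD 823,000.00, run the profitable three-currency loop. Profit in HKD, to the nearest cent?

Profitable loop is HKD → SGD → SEK → HKD:
HKD 823,000.00 ÷ 5.669 = SGD 145,175.52
SGD 145,175.52 ÷ 0.1404 = SEK 1,034,013.65
SEK 1,034,013.65 ÷ 1.243 = HKD 831,869.39
Profit = HKD 831,869.39 − HKD 823,000.00

Profit: HKD 8,869.39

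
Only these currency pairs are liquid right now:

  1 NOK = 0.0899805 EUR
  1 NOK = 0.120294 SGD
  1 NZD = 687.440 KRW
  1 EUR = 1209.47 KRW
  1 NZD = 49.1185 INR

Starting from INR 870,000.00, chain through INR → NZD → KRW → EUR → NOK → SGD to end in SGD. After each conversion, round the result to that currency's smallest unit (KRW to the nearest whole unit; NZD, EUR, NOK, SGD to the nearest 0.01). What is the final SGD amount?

INR 870,000.00 ÷ 49.1185 = NZD 17,712.27
NZD 17,712.27 × 687.440 = KRW 12,176,123
KRW 12,176,123 ÷ 1209.47 = EUR 10,067.32
EUR 10,067.32 ÷ 0.0899805 = NOK 111,883.35
NOK 111,883.35 × 0.120294 = SGD 13,458.90

SGD 13,458.90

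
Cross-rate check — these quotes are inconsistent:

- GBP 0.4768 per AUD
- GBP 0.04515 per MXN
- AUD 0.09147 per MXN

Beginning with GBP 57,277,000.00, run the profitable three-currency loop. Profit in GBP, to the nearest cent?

Profit: GBP 2,018,685.16

Profitable loop is GBP → AUD → MXN → GBP:
GBP 57,277,000.00 ÷ 0.4768 = AUD 120,127,936.24
AUD 120,127,936.24 ÷ 0.09147 = MXN 1,313,304,211.67
MXN 1,313,304,211.67 × 0.04515 = GBP 59,295,685.16
Profit = GBP 59,295,685.16 − GBP 57,277,000.00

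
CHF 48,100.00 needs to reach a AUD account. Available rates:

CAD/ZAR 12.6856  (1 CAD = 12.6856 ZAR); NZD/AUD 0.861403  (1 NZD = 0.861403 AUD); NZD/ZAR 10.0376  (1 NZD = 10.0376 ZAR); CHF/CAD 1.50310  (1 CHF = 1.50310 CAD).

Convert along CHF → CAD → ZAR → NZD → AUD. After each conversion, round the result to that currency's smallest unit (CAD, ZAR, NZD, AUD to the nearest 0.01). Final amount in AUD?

AUD 78,708.29

CHF 48,100.00 × 1.50310 = CAD 72,299.11
CAD 72,299.11 × 12.6856 = ZAR 917,157.59
ZAR 917,157.59 ÷ 10.0376 = NZD 91,372.20
NZD 91,372.20 × 0.861403 = AUD 78,708.29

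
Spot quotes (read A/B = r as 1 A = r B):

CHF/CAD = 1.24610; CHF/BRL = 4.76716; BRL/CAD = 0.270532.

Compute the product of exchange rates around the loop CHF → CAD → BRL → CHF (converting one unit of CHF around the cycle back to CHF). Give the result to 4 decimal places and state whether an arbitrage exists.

Around CHF → CAD → BRL → CHF: 1 × 1.24610 ÷ 0.270532 ÷ 4.76716 = 0.966217
Product < 1; profitable direction is CHF → BRL → CAD → CHF.

0.9662 (arbitrage exists)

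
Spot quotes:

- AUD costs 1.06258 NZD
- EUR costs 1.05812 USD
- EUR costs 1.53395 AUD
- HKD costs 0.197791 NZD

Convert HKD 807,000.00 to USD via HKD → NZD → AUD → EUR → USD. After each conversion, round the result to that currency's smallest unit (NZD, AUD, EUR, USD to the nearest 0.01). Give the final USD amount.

HKD 807,000.00 × 0.197791 = NZD 159,617.34
NZD 159,617.34 ÷ 1.06258 = AUD 150,216.77
AUD 150,216.77 ÷ 1.53395 = EUR 97,928.07
EUR 97,928.07 × 1.05812 = USD 103,619.65

USD 103,619.65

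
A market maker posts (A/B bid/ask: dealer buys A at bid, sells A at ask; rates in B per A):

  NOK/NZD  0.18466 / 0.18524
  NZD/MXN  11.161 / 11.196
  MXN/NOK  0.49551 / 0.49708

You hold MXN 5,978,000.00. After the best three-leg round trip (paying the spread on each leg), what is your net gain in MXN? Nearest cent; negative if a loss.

Best loop MXN → NOK → NZD → MXN:
MXN 5,978,000.00 × 0.49551 (sell MXN at bid) = NOK 2,962,158.78
NOK 2,962,158.78 × 0.18466 (sell NOK at bid) = NZD 546,992.24
NZD 546,992.24 × 11.161 (sell NZD at bid) = MXN 6,104,980.39

Net profit: MXN 126,980.39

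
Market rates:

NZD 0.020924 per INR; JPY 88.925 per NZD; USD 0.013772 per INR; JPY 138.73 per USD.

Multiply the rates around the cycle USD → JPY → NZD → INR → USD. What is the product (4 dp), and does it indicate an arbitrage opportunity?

1.0268 (arbitrage exists)

Around USD → JPY → NZD → INR → USD: 1 × 138.73 ÷ 88.925 ÷ 0.020924 × 0.013772 = 1.026831
Product > 1; profitable direction is USD → JPY → NZD → INR → USD.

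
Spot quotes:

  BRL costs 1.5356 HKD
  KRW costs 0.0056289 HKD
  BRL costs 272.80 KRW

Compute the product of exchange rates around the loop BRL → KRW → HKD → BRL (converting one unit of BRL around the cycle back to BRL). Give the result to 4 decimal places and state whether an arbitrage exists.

1.0000 (no arbitrage)

Around BRL → KRW → HKD → BRL: 1 × 272.80 × 0.0056289 ÷ 1.5356 = 0.999977
Product ≈ 1 (deviation 0.002%, within rounding noise).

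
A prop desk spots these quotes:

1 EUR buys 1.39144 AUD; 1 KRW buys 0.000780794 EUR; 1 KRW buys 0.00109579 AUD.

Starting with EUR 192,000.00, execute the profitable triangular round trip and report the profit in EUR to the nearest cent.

Profit: EUR 1,654.51

Profitable loop is EUR → KRW → AUD → EUR:
EUR 192,000.00 ÷ 0.000780794 = KRW 245,903,529
KRW 245,903,529 × 0.00109579 = AUD 269,458.63
AUD 269,458.63 ÷ 1.39144 = EUR 193,654.51
Profit = EUR 193,654.51 − EUR 192,000.00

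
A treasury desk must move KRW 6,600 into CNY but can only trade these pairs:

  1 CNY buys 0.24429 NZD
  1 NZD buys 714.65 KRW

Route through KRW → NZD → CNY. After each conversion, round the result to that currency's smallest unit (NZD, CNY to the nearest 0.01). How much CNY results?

CNY 37.82

KRW 6,600 ÷ 714.65 = NZD 9.24
NZD 9.24 ÷ 0.24429 = CNY 37.82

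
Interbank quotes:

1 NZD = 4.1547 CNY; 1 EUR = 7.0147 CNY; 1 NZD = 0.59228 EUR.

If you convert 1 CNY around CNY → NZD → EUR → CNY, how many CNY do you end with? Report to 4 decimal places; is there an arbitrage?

1.0000 (no arbitrage)

Around CNY → NZD → EUR → CNY: 1 ÷ 4.1547 × 0.59228 × 7.0147 = 0.999992
Product ≈ 1 (deviation 0.001%, within rounding noise).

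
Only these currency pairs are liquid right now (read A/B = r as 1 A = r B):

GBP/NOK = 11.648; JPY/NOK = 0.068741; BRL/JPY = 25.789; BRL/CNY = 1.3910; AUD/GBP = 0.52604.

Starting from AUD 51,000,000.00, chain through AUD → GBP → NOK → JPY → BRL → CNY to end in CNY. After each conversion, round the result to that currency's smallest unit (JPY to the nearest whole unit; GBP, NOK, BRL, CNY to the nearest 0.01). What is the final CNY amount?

CNY 245,198,093.61

AUD 51,000,000.00 × 0.52604 = GBP 26,828,040.00
GBP 26,828,040.00 × 11.648 = NOK 312,493,009.92
NOK 312,493,009.92 ÷ 0.068741 = JPY 4,545,947,977
JPY 4,545,947,977 ÷ 25.789 = BRL 176,274,689.87
BRL 176,274,689.87 × 1.3910 = CNY 245,198,093.61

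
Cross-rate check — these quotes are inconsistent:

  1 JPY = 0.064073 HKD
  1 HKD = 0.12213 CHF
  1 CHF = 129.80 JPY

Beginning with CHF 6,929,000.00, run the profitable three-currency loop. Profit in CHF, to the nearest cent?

Profitable loop is CHF → JPY → HKD → CHF:
CHF 6,929,000.00 × 129.80 = JPY 899,384,200
JPY 899,384,200 × 0.064073 = HKD 57,626,243.85
HKD 57,626,243.85 × 0.12213 = CHF 7,037,893.16
Profit = CHF 7,037,893.16 − CHF 6,929,000.00

Profit: CHF 108,893.16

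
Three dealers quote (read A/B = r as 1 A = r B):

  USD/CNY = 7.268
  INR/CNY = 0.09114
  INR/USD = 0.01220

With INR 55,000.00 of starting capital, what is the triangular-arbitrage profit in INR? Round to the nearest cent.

Profit: INR 1,532.34

Profitable loop is INR → CNY → USD → INR:
INR 55,000.00 × 0.09114 = CNY 5,012.70
CNY 5,012.70 ÷ 7.268 = USD 689.69
USD 689.69 ÷ 0.01220 = INR 56,532.34
Profit = INR 56,532.34 − INR 55,000.00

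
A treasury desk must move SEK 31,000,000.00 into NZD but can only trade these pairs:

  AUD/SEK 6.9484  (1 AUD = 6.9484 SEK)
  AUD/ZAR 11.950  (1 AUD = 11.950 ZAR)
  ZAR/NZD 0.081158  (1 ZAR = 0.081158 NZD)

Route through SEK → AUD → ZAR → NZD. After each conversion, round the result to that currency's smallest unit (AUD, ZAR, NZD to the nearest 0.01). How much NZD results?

NZD 4,326,892.68

SEK 31,000,000.00 ÷ 6.9484 = AUD 4,461,458.75
AUD 4,461,458.75 × 11.950 = ZAR 53,314,432.06
ZAR 53,314,432.06 × 0.081158 = NZD 4,326,892.68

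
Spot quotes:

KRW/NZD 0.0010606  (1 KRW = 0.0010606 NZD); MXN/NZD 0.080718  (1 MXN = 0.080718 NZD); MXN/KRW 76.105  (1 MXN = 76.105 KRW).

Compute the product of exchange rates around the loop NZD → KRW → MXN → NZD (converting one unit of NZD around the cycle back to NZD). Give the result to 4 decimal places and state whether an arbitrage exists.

1.0000 (no arbitrage)

Around NZD → KRW → MXN → NZD: 1 ÷ 0.0010606 ÷ 76.105 × 0.080718 = 1.000013
Product ≈ 1 (deviation 0.001%, within rounding noise).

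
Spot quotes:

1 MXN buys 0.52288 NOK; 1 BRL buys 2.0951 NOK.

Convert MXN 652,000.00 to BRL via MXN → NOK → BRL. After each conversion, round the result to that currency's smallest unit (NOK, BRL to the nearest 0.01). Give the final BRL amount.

MXN 652,000.00 × 0.52288 = NOK 340,917.76
NOK 340,917.76 ÷ 2.0951 = BRL 162,721.47

BRL 162,721.47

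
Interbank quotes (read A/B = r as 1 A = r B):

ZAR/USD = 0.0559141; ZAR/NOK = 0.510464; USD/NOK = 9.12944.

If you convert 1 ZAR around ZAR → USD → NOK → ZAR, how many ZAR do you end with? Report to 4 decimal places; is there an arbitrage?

1.0000 (no arbitrage)

Around ZAR → USD → NOK → ZAR: 1 × 0.0559141 × 9.12944 ÷ 0.510464 = 1.000001
Product ≈ 1 (deviation 0.000%, within rounding noise).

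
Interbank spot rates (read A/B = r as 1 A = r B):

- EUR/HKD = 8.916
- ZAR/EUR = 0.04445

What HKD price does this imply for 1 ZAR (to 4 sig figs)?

ZAR/HKD = 0.3963

1 ZAR × 0.04445 = 0.04445 EUR
0.04445 EUR × 8.916 = 0.396316 HKD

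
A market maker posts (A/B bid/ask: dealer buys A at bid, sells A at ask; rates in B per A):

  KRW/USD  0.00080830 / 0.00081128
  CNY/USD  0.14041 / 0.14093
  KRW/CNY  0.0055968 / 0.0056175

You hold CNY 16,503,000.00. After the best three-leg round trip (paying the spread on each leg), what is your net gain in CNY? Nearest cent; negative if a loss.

Best loop CNY → KRW → USD → CNY:
CNY 16,503,000.00 ÷ 0.0056175 (buy KRW at ask) = KRW 2,937,783,712
KRW 2,937,783,712 × 0.00080830 (sell KRW at bid) = USD 2,374,610.57
USD 2,374,610.57 ÷ 0.14093 (buy CNY at ask) = CNY 16,849,574.78

Net profit: CNY 346,574.78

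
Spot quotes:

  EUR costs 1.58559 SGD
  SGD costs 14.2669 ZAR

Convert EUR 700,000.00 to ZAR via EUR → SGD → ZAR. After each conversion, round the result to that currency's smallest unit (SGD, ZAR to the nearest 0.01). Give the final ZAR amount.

EUR 700,000.00 × 1.58559 = SGD 1,109,913.00
SGD 1,109,913.00 × 14.2669 = ZAR 15,835,017.78

ZAR 15,835,017.78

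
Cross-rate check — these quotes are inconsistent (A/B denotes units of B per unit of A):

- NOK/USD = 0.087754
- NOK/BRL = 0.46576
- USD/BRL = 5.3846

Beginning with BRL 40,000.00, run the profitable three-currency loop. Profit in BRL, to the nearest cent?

Profit: BRL 580.57

Profitable loop is BRL → NOK → USD → BRL:
BRL 40,000.00 ÷ 0.46576 = NOK 85,881.14
NOK 85,881.14 × 0.087754 = USD 7,536.41
USD 7,536.41 × 5.3846 = BRL 40,580.57
Profit = BRL 40,580.57 − BRL 40,000.00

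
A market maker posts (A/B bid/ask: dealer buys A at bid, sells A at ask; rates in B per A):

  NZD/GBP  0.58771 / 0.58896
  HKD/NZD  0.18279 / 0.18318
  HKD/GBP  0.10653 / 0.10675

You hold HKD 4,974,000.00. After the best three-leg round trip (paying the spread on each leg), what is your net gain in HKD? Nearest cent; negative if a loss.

Net profit: HKD 31,568.52

Best loop HKD → NZD → GBP → HKD:
HKD 4,974,000.00 × 0.18279 (sell HKD at bid) = NZD 909,197.46
NZD 909,197.46 × 0.58771 (sell NZD at bid) = GBP 534,344.44
GBP 534,344.44 ÷ 0.10675 (buy HKD at ask) = HKD 5,005,568.52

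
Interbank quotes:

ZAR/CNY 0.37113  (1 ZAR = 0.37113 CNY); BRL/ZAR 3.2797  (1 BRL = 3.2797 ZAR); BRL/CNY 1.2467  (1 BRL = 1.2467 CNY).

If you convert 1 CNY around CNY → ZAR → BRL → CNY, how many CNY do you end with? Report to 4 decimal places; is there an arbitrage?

1.0242 (arbitrage exists)

Around CNY → ZAR → BRL → CNY: 1 ÷ 0.37113 ÷ 3.2797 × 1.2467 = 1.024240
Product > 1; profitable direction is CNY → ZAR → BRL → CNY.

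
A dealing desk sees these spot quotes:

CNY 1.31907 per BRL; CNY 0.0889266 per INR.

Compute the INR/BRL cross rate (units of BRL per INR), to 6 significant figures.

1 INR × 0.0889266 = 0.0889266 CNY
0.0889266 CNY ÷ 1.31907 = 0.0674161 BRL

INR/BRL = 0.0674161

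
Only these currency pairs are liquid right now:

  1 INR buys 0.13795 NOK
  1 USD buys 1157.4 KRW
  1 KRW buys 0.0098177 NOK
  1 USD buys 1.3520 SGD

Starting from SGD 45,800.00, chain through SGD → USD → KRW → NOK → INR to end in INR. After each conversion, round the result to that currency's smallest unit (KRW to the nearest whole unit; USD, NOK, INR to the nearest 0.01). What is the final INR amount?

INR 2,790,360.49

SGD 45,800.00 ÷ 1.3520 = USD 33,875.74
USD 33,875.74 × 1157.4 = KRW 39,207,781
KRW 39,207,781 × 0.0098177 = NOK 384,930.23
NOK 384,930.23 ÷ 0.13795 = INR 2,790,360.49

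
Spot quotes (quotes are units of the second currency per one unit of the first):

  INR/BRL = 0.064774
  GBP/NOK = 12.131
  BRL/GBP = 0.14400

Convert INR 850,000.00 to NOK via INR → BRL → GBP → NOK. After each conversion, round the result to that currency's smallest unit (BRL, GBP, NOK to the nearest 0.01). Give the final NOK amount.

INR 850,000.00 × 0.064774 = BRL 55,057.90
BRL 55,057.90 × 0.14400 = GBP 7,928.34
GBP 7,928.34 × 12.131 = NOK 96,178.69

NOK 96,178.69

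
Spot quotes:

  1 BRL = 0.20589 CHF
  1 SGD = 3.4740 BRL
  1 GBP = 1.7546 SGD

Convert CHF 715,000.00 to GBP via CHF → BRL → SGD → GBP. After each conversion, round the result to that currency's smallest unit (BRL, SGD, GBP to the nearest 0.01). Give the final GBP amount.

GBP 569,721.82

CHF 715,000.00 ÷ 0.20589 = BRL 3,472,728.16
BRL 3,472,728.16 ÷ 3.4740 = SGD 999,633.90
SGD 999,633.90 ÷ 1.7546 = GBP 569,721.82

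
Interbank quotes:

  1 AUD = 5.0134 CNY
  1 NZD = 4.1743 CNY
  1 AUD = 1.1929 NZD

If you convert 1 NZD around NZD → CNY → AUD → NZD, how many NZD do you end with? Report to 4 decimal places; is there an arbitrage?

0.9932 (arbitrage exists)

Around NZD → CNY → AUD → NZD: 1 × 4.1743 ÷ 5.0134 × 1.1929 = 0.993243
Product < 1; profitable direction is NZD → AUD → CNY → NZD.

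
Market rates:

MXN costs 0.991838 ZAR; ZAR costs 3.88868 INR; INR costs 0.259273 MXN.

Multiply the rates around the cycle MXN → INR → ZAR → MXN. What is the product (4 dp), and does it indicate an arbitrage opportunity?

Around MXN → INR → ZAR → MXN: 1 ÷ 0.259273 ÷ 3.88868 ÷ 0.991838 = 0.999999
Product ≈ 1 (deviation 0.000%, within rounding noise).

1.0000 (no arbitrage)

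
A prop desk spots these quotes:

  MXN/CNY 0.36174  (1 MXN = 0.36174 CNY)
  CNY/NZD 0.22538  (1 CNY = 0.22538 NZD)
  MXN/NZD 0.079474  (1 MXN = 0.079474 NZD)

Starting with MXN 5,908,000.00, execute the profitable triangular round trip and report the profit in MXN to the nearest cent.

Profit: MXN 152,763.30

Profitable loop is MXN → CNY → NZD → MXN:
MXN 5,908,000.00 × 0.36174 = CNY 2,137,159.92
CNY 2,137,159.92 × 0.22538 = NZD 481,673.10
NZD 481,673.10 ÷ 0.079474 = MXN 6,060,763.30
Profit = MXN 6,060,763.30 − MXN 5,908,000.00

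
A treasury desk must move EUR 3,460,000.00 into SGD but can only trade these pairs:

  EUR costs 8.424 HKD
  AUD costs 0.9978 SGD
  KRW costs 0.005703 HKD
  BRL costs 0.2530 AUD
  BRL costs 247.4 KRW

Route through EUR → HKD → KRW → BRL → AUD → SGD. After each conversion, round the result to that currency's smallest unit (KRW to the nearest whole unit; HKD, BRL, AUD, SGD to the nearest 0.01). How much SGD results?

EUR 3,460,000.00 × 8.424 = HKD 29,147,040.00
HKD 29,147,040.00 ÷ 0.005703 = KRW 5,110,825,881
KRW 5,110,825,881 ÷ 247.4 = BRL 20,658,148.27
BRL 20,658,148.27 × 0.2530 = AUD 5,226,511.51
AUD 5,226,511.51 × 0.9978 = SGD 5,215,013.18

SGD 5,215,013.18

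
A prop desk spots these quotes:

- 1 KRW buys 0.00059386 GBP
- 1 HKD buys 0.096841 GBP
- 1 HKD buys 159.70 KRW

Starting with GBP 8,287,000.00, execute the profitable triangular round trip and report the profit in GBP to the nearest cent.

Profit: GBP 174,894.65

Profitable loop is GBP → KRW → HKD → GBP:
GBP 8,287,000.00 ÷ 0.00059386 = KRW 13,954,467,383
KRW 13,954,467,383 ÷ 159.70 = HKD 87,379,257.25
HKD 87,379,257.25 × 0.096841 = GBP 8,461,894.65
Profit = GBP 8,461,894.65 − GBP 8,287,000.00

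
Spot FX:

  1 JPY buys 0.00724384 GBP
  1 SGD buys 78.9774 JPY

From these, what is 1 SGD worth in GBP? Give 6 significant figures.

1 SGD × 78.9774 = 78.9774 JPY
78.9774 JPY × 0.00724384 = 0.5721 GBP

SGD/GBP = 0.572100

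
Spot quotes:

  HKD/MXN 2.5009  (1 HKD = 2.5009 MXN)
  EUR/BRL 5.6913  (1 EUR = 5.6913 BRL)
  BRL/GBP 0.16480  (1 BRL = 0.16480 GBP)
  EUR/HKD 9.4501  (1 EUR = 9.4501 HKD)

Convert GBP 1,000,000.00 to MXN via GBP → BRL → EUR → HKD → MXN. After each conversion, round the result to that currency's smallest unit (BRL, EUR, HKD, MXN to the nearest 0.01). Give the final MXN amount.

MXN 25,197,882.37

GBP 1,000,000.00 ÷ 0.16480 = BRL 6,067,961.17
BRL 6,067,961.17 ÷ 5.6913 = EUR 1,066,181.92
EUR 1,066,181.92 × 9.4501 = HKD 10,075,525.76
HKD 10,075,525.76 × 2.5009 = MXN 25,197,882.37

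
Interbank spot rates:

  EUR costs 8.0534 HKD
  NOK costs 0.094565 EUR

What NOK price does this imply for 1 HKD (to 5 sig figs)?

1 HKD ÷ 8.0534 = 0.124171 EUR
0.124171 EUR ÷ 0.094565 = 1.31308 NOK

HKD/NOK = 1.3131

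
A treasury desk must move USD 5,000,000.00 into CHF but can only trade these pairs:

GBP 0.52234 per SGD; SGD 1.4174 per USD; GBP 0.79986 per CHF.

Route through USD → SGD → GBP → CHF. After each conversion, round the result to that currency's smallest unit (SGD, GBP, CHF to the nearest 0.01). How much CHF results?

USD 5,000,000.00 × 1.4174 = SGD 7,087,000.00
SGD 7,087,000.00 × 0.52234 = GBP 3,701,823.58
GBP 3,701,823.58 ÷ 0.79986 = CHF 4,628,089.39

CHF 4,628,089.39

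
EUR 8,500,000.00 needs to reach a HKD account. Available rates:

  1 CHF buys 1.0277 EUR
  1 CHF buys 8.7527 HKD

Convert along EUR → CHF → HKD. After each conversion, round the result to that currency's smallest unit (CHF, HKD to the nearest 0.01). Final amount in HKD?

EUR 8,500,000.00 ÷ 1.0277 = CHF 8,270,896.18
CHF 8,270,896.18 × 8.7527 = HKD 72,392,672.99

HKD 72,392,672.99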